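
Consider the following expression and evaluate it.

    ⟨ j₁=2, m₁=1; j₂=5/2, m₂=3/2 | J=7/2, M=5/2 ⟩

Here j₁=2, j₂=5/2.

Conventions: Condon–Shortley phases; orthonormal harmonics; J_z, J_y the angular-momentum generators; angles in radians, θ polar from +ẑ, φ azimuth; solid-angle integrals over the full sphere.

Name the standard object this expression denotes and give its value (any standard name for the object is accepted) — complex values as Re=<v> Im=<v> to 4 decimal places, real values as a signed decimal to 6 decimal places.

This is a Clebsch–Gordan (vector-coupling) coefficient.
triangle: 1!*3!*4!/9! = 144/362880
(j±m)!: 3!*1!*4!*1!*6!*1! = 103680
prefactor² = (2J+1)*Δ*N² = 2304/7
  k=0: +1/(0!*1!*1!*4!*2!*0!) = 1/48
  k=1: −1/(1!*0!*0!*3!*3!*1!) = -1/36
Σ = -1/144  ⇒  CG² = 2304/7*(-1/144)² = 1/63
CG = −√(1/63) = -0.125988

Clebsch–Gordan coefficient, −√(1/63) ≈ -0.125988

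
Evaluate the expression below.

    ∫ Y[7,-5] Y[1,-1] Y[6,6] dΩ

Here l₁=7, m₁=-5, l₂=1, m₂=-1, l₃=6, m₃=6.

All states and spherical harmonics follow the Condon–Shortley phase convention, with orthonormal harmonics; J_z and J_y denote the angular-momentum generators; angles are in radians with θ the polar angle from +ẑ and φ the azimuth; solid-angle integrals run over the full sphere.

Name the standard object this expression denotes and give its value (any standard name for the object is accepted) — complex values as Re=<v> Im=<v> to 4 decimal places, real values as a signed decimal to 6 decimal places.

This is a Gaunt coefficient — the integral of a triple product of spherical harmonics over the sphere.
Rules hold: Σm=0, L=14 even, 6≤6≤8.
N = 15·3·13 = 585
Δ = 2!·12!·0!/15! = 1/1365
Racah Σ t=1..1: t=1:−1/518400 = -1/518400
⇒ 3j(7 1 6; 0 0 0)² = 7/195, sgn -1
Racah Σ t=0..0: t=0:+1/958003200 = 1/958003200
⇒ 3j(7 1 6; -5 -1 6)² = 1/1365, sgn +1
4πI² = N·(3j₀)²·(3jₘ)² = 1/65
I = -1·√(0.0153846/4π) = -0.03498955

Gaunt coefficient, -0.034990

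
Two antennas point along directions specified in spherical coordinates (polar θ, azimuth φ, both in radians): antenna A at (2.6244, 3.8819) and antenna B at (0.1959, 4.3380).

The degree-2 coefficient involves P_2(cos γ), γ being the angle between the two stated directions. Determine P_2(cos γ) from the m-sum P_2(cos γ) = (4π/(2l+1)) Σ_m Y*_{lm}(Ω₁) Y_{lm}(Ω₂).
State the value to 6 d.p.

Addition theorem: P_2(cos γ) = (4π/5) Σ_m Y*_{lm}(Ω₁) Y_{lm}(Ω₂), m = −2…2:
  m=-2: Y*=+0.008505+0.094050i  Y=-0.010721-0.009963i  product +0.000846-0.001093i
  m=-1: Y*=+0.245119+0.223953i  Y=-0.053941+0.137283i  product -0.043967+0.021570i
  m=+0: Y*=+0.399469-0.000000i  Y=+0.594934+0.000000i  product +0.237658+0.000000i
  m=+1: Y*=-0.245119+0.223953i  Y=+0.053941+0.137283i  product -0.043967-0.021570i
  m=+2: Y*=+0.008505-0.094050i  Y=-0.010721+0.009963i  product +0.000846+0.001093i
Σ over m = +0.151416+0.000000i; ×(4π/5) → +0.380549+0.000000i. Real part: 0.380549

0.380549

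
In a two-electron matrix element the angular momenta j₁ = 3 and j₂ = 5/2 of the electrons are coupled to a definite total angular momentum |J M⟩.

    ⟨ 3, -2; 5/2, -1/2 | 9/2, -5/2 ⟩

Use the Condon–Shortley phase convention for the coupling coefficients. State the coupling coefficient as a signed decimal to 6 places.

−√(49/198) = -0.497468

√[10·1!5!4!/11! · 1!5!2!3!2!7!] = √(115200/11)
  +(−1)^0/∏(0,1,5,2,0,2)! = 1/480  (running 1/480)
  +(−1)^1/∏(1,0,4,1,1,3)! = -1/144  (running -7/1440)
⟨..|..⟩ = √(115200/11)·(-7/1440) = -0.497468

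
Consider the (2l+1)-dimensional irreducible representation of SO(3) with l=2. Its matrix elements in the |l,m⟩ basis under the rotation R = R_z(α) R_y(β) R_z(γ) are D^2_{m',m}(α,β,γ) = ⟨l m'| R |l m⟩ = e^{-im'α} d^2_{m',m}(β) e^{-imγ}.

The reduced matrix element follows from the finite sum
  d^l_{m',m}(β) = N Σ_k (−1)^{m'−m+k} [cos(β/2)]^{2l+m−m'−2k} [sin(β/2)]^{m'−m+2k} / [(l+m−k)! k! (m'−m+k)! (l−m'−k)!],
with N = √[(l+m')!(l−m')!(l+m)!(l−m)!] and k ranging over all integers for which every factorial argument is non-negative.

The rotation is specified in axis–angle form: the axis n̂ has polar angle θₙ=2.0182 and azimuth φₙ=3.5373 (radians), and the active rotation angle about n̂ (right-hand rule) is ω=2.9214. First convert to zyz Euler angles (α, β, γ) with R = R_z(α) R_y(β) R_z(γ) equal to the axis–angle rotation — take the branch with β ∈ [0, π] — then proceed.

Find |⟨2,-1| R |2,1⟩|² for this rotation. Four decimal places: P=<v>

P=0.0290

Axis–angle → zyz. n̂ = (sinθₙcosφₙ, sinθₙsinφₙ, cosθₙ) = (-0.831904, -0.347521, -0.432626), ω = 2.9214.
R = I cosω + sinω [n̂]ₓ + (1−cosω) n̂n̂ᵀ gives
  R = [+0.391562, +0.665721, +0.635212; +0.476735, -0.737229, +0.478766; +0.787022, +0.115361, -0.606044]
β = atan2(√(R₁₃²+R₂₃²), R₃₃) = 2.221873; α = atan2(R₂₃, R₁₃) mod 2π = 0.645872; γ = atan2(R₃₂, −R₃₁) mod 2π = 2.996050
D^2_{-1,1}(0.6459,2.2219,2.9960) = e^{-i·-1·0.6459}·d^2_{-1,1}(2.2219)·e^{-i·1·2.9960}. Compute d first:
c=cos(2.221873/2)=0.443822, s=sin(2.221873/2)=0.896115; N=√[1·6·6·1]=6.000000
The bounds max(0,m−m')=2 and min(l+m,l−m')=3 give 2 terms
  k=2: (−1)^0·6.0000/(2)·0.4438^2·0.8961^2 = +0.474533
  k=3: (−1)^1·6.0000/(6)·0.4438^0·0.8961^4 = -0.644844
d^2_{-1,1}(2.2219) = +0.474533 -0.644844 = -0.170311
|D^2_{-1,1}|² = |d^2_{-1,1}(β)|² = (-0.170311)² = 0.029006 (the z-rotation phases have unit modulus)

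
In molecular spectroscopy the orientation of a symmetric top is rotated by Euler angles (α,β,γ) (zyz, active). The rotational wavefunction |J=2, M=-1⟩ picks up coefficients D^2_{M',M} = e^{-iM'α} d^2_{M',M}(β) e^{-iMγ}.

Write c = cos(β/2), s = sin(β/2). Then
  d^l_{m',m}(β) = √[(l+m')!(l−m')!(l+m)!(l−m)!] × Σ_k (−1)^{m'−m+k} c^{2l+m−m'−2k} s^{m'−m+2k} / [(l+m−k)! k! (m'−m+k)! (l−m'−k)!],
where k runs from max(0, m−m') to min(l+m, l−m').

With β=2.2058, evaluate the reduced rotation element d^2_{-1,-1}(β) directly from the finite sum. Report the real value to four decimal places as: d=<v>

d=-0.4447

d^2_{-1,-1}(β=2.2058) via the finite sum:
c=cos(2.205800/2)=0.451010, s=sin(2.205800/2)=0.892519; N=√[1·6·1·6]=6.000000
k∈{0,1} keeps every argument non-negative
  k=0: (−1)^0·6.0000/(6)·0.4510^4·0.8925^0 = +0.041376
  k=1: (−1)^1·6.0000/(2)·0.4510^2·0.8925^2 = -0.486103
d^2_{-1,-1}(2.2058) = +0.041376 -0.486103 = -0.444727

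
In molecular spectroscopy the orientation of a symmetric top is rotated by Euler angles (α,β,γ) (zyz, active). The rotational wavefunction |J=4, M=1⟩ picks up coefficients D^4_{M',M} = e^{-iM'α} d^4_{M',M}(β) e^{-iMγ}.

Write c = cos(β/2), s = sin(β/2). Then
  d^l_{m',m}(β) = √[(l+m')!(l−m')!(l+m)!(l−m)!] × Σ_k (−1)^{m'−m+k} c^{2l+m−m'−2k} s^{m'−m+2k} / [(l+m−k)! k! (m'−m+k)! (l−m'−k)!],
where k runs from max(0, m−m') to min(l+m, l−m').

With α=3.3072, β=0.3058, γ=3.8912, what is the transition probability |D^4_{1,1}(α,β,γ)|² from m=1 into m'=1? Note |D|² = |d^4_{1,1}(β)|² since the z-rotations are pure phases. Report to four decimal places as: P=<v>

P=0.3617

Split into d^4_{1,1}(β=0.3058) × two z-phases.
With c≡cos(β/2)=0.988334 and s≡sin(β/2)=0.152305, N=[120·6·120·6]^{1/2}=720.000000
k∈{0,1,2,3} keeps every argument non-negative
  k=0: (−1)^0·720.0000/(720)·0.9883^8·0.1523^0 = +0.910392
  k=1: (−1)^1·720.0000/(48)·0.9883^6·0.1523^2 = -0.324295
  k=2: (−1)^2·720.0000/(24)·0.9883^4·0.1523^4 = +0.015403
  k=3: (−1)^3·720.0000/(72)·0.9883^2·0.1523^6 = -0.000122
d^4_{1,1}(0.3058) = +0.910392 -0.324295 +0.015403 -0.000122 = +0.601377
|D^4_{1,1}|² = |d^4_{1,1}(β)|² = (+0.601377)² = 0.361654 (the z-rotation phases have unit modulus)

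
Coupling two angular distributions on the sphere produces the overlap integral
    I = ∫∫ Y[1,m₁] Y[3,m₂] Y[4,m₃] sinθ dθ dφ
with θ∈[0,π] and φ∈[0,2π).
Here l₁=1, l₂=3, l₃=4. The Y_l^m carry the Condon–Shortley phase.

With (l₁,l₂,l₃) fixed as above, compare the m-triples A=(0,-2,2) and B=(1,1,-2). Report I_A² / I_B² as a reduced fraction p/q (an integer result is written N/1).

4/5

Same 1,3,4: normalisation and zero-m 3j drop out of the ratio.
A: Δ: 0! 2! 6! / 9! → 1/252; sum: t=0:+1/120 = 1/120; 3j²(1 3 4; 0 -2 2) = Δ·Π!·Σ² = 1/21  (sign +1)
B: Δ: 0! 2! 6! / 9! → 1/252; sum: t=0:+1/96 = 1/96; 3j²(1 3 4; 1 1 -2) = Δ·Π!·Σ² = 5/84  (sign +1)
I_A²/I_B² = (1/21)/(5/84) = 4/5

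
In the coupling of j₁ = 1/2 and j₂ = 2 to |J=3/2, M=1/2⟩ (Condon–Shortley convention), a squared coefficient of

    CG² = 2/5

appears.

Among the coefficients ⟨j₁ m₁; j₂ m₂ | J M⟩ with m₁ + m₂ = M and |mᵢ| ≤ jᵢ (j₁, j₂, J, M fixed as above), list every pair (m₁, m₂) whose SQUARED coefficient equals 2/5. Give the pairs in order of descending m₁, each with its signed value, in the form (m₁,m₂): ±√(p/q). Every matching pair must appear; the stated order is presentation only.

Admissible pairs with m₁+m₂ = M = 1/2: (-1/2,1), (1/2,0)
  (m₁,m₂)=(1/2,0): CG² = 2/5, CG = +√(2/5)   ← matches the target
  (m₁,m₂)=(-1/2,1): CG² = 3/5, CG = −√(3/5)
Pairs with CG² = 2/5: (1/2,0): +√(2/5)

(1/2,0): +√(2/5)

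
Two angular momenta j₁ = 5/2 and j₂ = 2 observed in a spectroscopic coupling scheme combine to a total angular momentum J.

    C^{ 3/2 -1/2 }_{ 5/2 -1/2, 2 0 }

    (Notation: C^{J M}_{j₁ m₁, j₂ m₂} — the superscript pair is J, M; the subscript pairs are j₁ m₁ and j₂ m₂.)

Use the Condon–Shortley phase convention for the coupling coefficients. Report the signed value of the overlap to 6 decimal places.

+0.239046

√[4·3!2!1!/7! · 2!3!2!2!1!2!] = √(32/35)
  +(−1)^1/∏(1,2,2,1,0,0)! = -1/4  (running -1/4)
  +(−1)^2/∏(2,1,1,0,1,1)! = 1/2  (running 1/4)
⟨..|..⟩ = √(32/35)·(1/4) = +0.239046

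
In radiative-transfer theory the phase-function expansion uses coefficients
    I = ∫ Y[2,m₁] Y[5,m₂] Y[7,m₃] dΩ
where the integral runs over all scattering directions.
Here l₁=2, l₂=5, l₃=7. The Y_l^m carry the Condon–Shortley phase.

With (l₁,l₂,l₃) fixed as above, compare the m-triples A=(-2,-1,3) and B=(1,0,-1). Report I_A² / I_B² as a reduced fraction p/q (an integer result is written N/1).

l's match ⇒ only the (l;m) 3-j factors differ between A and B.
A: triangle coeff Δ(2,5,7) = 1/15015; Σ_t [0,0]: t=0:+1/414720 = 1/414720; (3j)²=2/143 [(2 5 7; -2 -1 3)], sign=+1
B: triangle coeff Δ(2,5,7) = 1/15015; Σ_t [0,0]: t=0:+1/86400 = 1/86400; (3j)²=16/715 [(2 5 7; 1 0 -1)], sign=+1
I_A²/I_B² = (2/143)/(16/715) = 5/8

5/8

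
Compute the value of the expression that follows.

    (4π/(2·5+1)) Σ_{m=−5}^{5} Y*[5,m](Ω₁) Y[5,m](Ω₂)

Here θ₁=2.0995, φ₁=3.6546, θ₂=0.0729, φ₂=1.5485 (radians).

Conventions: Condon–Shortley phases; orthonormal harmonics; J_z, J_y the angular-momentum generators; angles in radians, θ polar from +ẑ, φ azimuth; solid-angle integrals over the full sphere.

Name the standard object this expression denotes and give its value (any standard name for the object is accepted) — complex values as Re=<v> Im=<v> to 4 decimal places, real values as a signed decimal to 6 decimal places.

Legendre polynomial (addition theorem), -0.008019

This sum is the spherical-harmonic addition theorem: it equals the Legendre polynomial P_l(cos γ) of the angle γ between the two directions.
Summing Y*_{l m}(θ₁,φ₁)·Y_{l m}(θ₂,φ₂) over m ∈ [−5, 5]; prefactor 4π/(2·5+1) = 1.142397:
  term(m=-5) = (-0.000000, -0.000000)   from Y*(Ω₁)=(0.186758, -0.121441), Y(Ω₂)=(0.000000, -0.000001)
  term(m=-4) = (0.000009, -0.000014)   from Y*(Ω₁)=(0.190486, -0.364790), Y(Ω₂)=(0.000041, 0.000004)
  term(m=-3) = (0.000305, 0.000011)   from Y*(Ω₁)=(-0.009126, -0.287126), Y(Ω₂)=(-0.000071, 0.001061)
  term(m=-2) = (-0.001287, -0.002355)   from Y*(Ω₁)=(0.078181, 0.129023), Y(Ω₂)=(-0.017773, -0.000793)
  term(m=-1) = (0.031075, -0.052398)   from Y*(Ω₁)=(0.289769, 0.163231), Y(Ω₂)=(0.004084, -0.183126)
  term(m=+0) = (-0.067223, -0.000000)   from Y*(Ω₁)=(-0.074803, -0.000000), Y(Ω₂)=(0.898673, 0.000000)
  term(m=+1) = (0.031075, 0.052398)   from Y*(Ω₁)=(-0.289769, 0.163231), Y(Ω₂)=(-0.004084, -0.183126)
  term(m=+2) = (-0.001287, 0.002355)   from Y*(Ω₁)=(0.078181, -0.129023), Y(Ω₂)=(-0.017773, 0.000793)
  term(m=+3) = (0.000305, -0.000011)   from Y*(Ω₁)=(0.009126, -0.287126), Y(Ω₂)=(0.000071, 0.001061)
  term(m=+4) = (0.000009, 0.000014)   from Y*(Ω₁)=(0.190486, 0.364790), Y(Ω₂)=(0.000041, -0.000004)
  term(m=+5) = (-0.000000, 0.000000)   from Y*(Ω₁)=(-0.186758, -0.121441), Y(Ω₂)=(-0.000000, -0.000001)
Total Σ_m = (-0.007019, -0.000000). Multiply by 1.142397: (-0.008019, -0.000000). P_5(cos γ) = -0.008019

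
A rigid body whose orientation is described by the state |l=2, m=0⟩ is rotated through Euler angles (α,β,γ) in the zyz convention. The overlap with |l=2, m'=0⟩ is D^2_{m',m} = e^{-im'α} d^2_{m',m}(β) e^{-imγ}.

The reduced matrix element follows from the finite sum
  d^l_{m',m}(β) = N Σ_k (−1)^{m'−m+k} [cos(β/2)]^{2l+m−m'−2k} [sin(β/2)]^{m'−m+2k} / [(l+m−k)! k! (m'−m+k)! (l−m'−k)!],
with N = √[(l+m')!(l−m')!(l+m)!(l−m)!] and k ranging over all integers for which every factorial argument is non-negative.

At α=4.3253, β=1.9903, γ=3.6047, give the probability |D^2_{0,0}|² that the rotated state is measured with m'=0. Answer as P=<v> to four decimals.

D^2_{0,0}(4.3253,1.9903,3.6047) = e^{-i·0·4.3253}·d^2_{0,0}(1.9903)·e^{-i·0·3.6047}. Compute d first:
c=cos(1.990300/2)=0.544377, s=sin(1.990300/2)=0.838841; N=√[2·2·2·2]=4.000000
The bounds max(0,m−m')=0 and min(l+m,l−m')=2 give 3 terms
  k=0: (−1)^0·4.0000/(4)·0.5444^4·0.8388^0 = +0.087821
  k=1: (−1)^1·4.0000/(1)·0.5444^2·0.8388^2 = -0.834101
  k=2: (−1)^2·4.0000/(4)·0.5444^0·0.8388^4 = +0.495128
d^2_{0,0}(1.9903) = +0.087821 -0.834101 +0.495128 = -0.251151
|D^2_{0,0}|² = |d^2_{0,0}(β)|² = (-0.251151)² = 0.063077 (the z-rotation phases have unit modulus)

P=0.0631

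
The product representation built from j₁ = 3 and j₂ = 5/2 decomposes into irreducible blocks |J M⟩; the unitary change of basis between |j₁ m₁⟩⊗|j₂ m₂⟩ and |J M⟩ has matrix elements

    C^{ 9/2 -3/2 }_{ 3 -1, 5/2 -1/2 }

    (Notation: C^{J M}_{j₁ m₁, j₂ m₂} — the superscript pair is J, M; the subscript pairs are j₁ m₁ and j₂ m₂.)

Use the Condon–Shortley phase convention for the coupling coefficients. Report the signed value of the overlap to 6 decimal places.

-0.147122

j₁+j₂−J=1  J+j₁−j₂=5  J−j₁+j₂=4  j₁+j₂+J+1=11
(j₁±m₁, j₂±m₂, J±M) = (2,4,2,3,3,6)
P² = 138240/77
sum k=0..1:
  [0] +1/96 = 1/96
  [1] −1/72 = -1/72
S = -1/288
C² = P²·S² = 5/231 ; C = -0.147122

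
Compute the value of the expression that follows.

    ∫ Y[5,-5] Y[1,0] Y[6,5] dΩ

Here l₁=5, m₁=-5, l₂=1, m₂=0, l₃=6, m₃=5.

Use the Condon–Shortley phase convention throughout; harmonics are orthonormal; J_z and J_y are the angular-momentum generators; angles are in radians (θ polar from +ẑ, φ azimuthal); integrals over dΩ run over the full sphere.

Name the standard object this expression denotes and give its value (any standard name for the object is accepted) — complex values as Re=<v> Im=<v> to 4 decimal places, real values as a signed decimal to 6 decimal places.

Gaunt coefficient, -0.135514

This is a Gaunt coefficient — the integral of a triple product of spherical harmonics over the sphere.
Rules hold: Σm=0, L=12 even, 4≤6≤6.
N = 11·3·13 = 429
Δ = 0!·10!·2!/13! = 1/858
Racah Σ t=0..0: t=0:+1/14400 = 1/14400
⇒ 3j(5 1 6; 0 0 0)² = 6/143, sgn +1
Racah Σ t=0..0: t=0:+1/3628800 = 1/3628800
⇒ 3j(5 1 6; -5 0 5)² = 1/78, sgn -1
4πI² = N·(3j₀)²·(3jₘ)² = 3/13
I = -1·√(0.230769/4π) = -0.13551395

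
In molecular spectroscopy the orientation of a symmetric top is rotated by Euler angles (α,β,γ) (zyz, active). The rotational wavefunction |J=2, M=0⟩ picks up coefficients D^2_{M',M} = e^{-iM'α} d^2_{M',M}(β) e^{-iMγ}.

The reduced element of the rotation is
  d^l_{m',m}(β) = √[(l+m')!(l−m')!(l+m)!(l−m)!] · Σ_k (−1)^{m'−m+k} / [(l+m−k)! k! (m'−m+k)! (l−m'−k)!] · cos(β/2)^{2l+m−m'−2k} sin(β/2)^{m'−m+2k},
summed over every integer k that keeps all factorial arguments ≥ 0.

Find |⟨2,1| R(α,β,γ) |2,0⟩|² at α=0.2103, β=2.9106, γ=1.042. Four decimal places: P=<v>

P=0.0745

First d^2_{1,0}(β=2.9106), then the phase factors e^{-i(1)α} and e^{-i(0)γ}:
c=cos(2.910600/2)=0.115240, s=sin(2.910600/2)=0.993338; N=√[6·1·2·2]=4.898979
k: max(0,(0)−(1))=0 … min(2+(0),2−(1))=1
  k=0: (−1)^1·4.8990/(2)·0.1152^3·0.9933^1 = -0.003724
  k=1: (−1)^2·4.8990/(2)·0.1152^1·0.9933^3 = +0.276674
d^2_{1,0}(2.9106) = -0.003724 +0.276674 = +0.272950
|D^2_{1,0}|² = |d^2_{1,0}(β)|² = (+0.272950)² = 0.074502 (the z-rotation phases have unit modulus)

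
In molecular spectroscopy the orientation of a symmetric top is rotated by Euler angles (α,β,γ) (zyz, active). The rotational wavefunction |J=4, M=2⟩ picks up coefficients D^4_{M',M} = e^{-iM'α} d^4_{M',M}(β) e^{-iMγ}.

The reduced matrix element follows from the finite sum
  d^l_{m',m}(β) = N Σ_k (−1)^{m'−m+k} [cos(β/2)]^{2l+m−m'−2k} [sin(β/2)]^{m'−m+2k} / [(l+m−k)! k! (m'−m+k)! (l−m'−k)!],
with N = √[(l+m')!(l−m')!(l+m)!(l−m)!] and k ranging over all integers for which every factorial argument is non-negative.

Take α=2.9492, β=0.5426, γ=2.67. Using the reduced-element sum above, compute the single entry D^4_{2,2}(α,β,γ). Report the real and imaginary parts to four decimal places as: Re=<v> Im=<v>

Split into d^4_{2,2}(β=0.5426) × two z-phases.
With c≡cos(β/2)=0.963423 and s≡sin(β/2)=0.267984, N=[720·2·720·2]^{1/2}=1440.000000
The bounds max(0,m−m')=0 and min(l+m,l−m')=2 give 3 terms
  k=0: (−1)^0·1440.0000/(1440)·0.9634^8·0.2680^0 = +0.742228
  k=1: (−1)^1·1440.0000/(120)·0.9634^6·0.2680^2 = -0.689132
  k=2: (−1)^2·1440.0000/(96)·0.9634^4·0.2680^4 = +0.066649
d^4_{2,2}(0.5426) = +0.742228 -0.689132 +0.066649 = +0.119745
Phases: e^{-i·(2)·2.9492}=+0.926879+0.375360i, e^{-i·(2)·2.6700}=+0.587213+0.809433i ⇒ D=+0.028792+0.116232i

Re=0.0288 Im=0.1162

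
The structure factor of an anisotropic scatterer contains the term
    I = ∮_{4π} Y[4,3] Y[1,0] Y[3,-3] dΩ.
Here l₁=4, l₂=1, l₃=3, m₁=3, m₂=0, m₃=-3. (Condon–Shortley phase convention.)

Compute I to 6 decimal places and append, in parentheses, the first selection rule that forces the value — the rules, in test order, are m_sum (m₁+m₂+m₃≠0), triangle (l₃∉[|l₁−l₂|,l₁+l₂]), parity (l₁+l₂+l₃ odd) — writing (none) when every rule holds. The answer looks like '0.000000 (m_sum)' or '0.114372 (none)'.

m-sum 0 ✓  L=8 even ✓  3≤3≤5 ✓
Π(2lᵢ+1) = 9×3×7 = 189
triangle coeff Δ(4,1,3) = 1/252
Σ_t [1,1]: t=1:−1/36 = -1/36
(3j)²=4/63 [(4 1 3; 0 0 0)], sign=+1
Σ_t [1,1]: t=1:−1/720 = -1/720
(3j)²=1/36 [(4 1 3; 3 0 -3)], sign=-1
⇒ 4πI² = 1/3
I = (-1)√(1/3/(4π)) = -0.16286750
No selection rule forces the value: the integral is nonzero (none).

-0.162868 (none)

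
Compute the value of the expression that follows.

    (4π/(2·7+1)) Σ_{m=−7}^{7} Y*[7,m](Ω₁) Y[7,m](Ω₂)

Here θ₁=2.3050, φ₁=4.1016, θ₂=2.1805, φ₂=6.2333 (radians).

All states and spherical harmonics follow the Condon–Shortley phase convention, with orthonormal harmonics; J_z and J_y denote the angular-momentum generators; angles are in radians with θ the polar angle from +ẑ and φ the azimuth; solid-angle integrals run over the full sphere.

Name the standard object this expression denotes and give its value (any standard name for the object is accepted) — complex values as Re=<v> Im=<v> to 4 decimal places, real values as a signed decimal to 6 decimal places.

Legendre polynomial (addition theorem), -0.126850

This sum is the spherical-harmonic addition theorem: it equals the Legendre polynomial P_l(cos γ) of the angle γ between the two directions.
Term-by-term m-sum for l=7 (normalisation 4π/15 = 0.837758):
  m=-7: Y*=-0.05630 - 0.02629j  Y=0.11695 + 0.04258j  product -0.00546 - 0.00547j
  m=-6: Y*=-0.18176 + 0.10483j  Y=-0.31081 - 0.09591j  product 0.06654 - 0.01515j
  m=-5: Y*=-0.03502 + 0.39852j  Y=0.42963 + 0.10944j  product -0.05866 + 0.16738j
  m=-4: Y*=0.32430 + 0.27229j  Y=-0.23493 - 0.04751j  product -0.06325 - 0.07938j
  m=-3: Y*=0.09568 - 0.02561j  Y=-0.19688 - 0.02969j  product -0.01960 + 0.00220j
  m=-2: Y*=-0.10996 + 0.30198j  Y=0.34115 + 0.03415j  product -0.04783 + 0.09927j
  m=-1: Y*=0.14521 + 0.20742j  Y=0.06116 + 0.00305j  product 0.00825 + 0.01313j
  m=+0: Y*=-0.25451 + 0.00000j  Y=-0.34811 + 0.00000j  product 0.08860 + 0.00000j
  m=+1: Y*=-0.14521 + 0.20742j  Y=-0.06116 + 0.00305j  product 0.00825 - 0.01313j
  m=+2: Y*=-0.10996 - 0.30198j  Y=0.34115 - 0.03415j  product -0.04783 - 0.09927j
  m=+3: Y*=-0.09568 - 0.02561j  Y=0.19688 - 0.02969j  product -0.01960 - 0.00220j
  m=+4: Y*=0.32430 - 0.27229j  Y=-0.23493 + 0.04751j  product -0.06325 + 0.07938j
  m=+5: Y*=0.03502 + 0.39852j  Y=-0.42963 + 0.10944j  product -0.05866 - 0.16738j
  m=+6: Y*=-0.18176 - 0.10483j  Y=-0.31081 + 0.09591j  product 0.06654 + 0.01515j
  m=+7: Y*=0.05630 - 0.02629j  Y=-0.11695 + 0.04258j  product -0.00546 + 0.00547j
Σ over m = -0.15142 + 0.00000j; ×(4π/15) → -0.12685 + 0.00000j. Real part: -0.126850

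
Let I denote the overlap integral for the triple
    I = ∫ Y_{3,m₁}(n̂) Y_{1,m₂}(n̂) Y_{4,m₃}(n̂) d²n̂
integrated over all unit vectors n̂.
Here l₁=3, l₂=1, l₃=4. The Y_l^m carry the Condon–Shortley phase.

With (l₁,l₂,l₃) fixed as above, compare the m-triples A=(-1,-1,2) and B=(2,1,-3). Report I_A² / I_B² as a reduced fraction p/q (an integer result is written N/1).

Same 3,1,4: normalisation and zero-m 3j drop out of the ratio.
A: Δ: 0! 6! 2! / 9! → 1/252; sum: t=0:+1/96 = 1/96; 3j²(3 1 4; -1 -1 2) = Δ·Π!·Σ² = 5/84  (sign +1)
B: Δ: 0! 6! 2! / 9! → 1/252; sum: t=0:+1/240 = 1/240; 3j²(3 1 4; 2 1 -3) = Δ·Π!·Σ² = 1/12  (sign -1)
I_A²/I_B² = (5/84)/(1/12) = 5/7

5/7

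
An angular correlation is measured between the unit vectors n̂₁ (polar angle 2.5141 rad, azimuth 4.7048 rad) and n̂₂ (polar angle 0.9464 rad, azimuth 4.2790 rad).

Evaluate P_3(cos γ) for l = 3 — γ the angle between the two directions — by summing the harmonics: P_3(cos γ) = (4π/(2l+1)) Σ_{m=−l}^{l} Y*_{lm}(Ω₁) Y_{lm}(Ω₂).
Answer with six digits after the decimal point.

Addition theorem: P_3(cos γ) = (4π/7) Σ_m Y*_{lm}(Ω₁) Y_{lm}(Ω₂), m = −3…3:
  term(m=-3) = (0.005441, 0.018010)   from Y*(Ω₁)=(0.001922, 0.084417), Y(Ω₂)=(0.214703, -0.059566)
  term(m=-2) = (-0.073883, -0.084375)   from Y*(Ω₁)=(0.285142, -0.004328), Y(Ω₂)=(-0.254557, -0.299768)
  term(m=-1) = (0.073112, 0.033160)   from Y*(Ω₁)=(-0.003278, -0.431935), Y(Ω₂)=(-0.078050, 0.168673)
  term(m=+0) = (0.023526, 0.000000)   from Y*(Ω₁)=(-0.083518, -0.000000), Y(Ω₂)=(-0.281684, 0.000000)
  term(m=+1) = (0.073112, -0.033160)   from Y*(Ω₁)=(0.003278, -0.431935), Y(Ω₂)=(0.078050, 0.168673)
  term(m=+2) = (-0.073883, 0.084375)   from Y*(Ω₁)=(0.285142, 0.004328), Y(Ω₂)=(-0.254557, 0.299768)
  term(m=+3) = (0.005441, -0.018010)   from Y*(Ω₁)=(-0.001922, 0.084417), Y(Ω₂)=(-0.214703, -0.059566)
Accumulated sum (0.032866, 0.000000); after 4π/(2l+1) scaling, (0.059001, 0.000000) ⇒ P_3 = 0.059001

0.059001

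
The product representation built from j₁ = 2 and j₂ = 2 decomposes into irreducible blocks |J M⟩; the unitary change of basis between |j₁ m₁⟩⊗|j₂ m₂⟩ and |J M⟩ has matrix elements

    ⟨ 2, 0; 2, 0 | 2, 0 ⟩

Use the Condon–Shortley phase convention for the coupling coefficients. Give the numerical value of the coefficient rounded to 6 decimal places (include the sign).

√[5·2!2!2!/7! · 2!2!2!2!2!2!] = √(32/63)
  +(−1)^0/∏(0,2,2,2,0,0)! = 1/8  (running 1/8)
  +(−1)^1/∏(1,1,1,1,1,1)! = -1  (running -7/8)
  +(−1)^2/∏(2,0,0,0,2,2)! = 1/8  (running -3/4)
⟨..|..⟩ = √(32/63)·(-3/4) = -0.534522

-0.534522  (= −√(2/7))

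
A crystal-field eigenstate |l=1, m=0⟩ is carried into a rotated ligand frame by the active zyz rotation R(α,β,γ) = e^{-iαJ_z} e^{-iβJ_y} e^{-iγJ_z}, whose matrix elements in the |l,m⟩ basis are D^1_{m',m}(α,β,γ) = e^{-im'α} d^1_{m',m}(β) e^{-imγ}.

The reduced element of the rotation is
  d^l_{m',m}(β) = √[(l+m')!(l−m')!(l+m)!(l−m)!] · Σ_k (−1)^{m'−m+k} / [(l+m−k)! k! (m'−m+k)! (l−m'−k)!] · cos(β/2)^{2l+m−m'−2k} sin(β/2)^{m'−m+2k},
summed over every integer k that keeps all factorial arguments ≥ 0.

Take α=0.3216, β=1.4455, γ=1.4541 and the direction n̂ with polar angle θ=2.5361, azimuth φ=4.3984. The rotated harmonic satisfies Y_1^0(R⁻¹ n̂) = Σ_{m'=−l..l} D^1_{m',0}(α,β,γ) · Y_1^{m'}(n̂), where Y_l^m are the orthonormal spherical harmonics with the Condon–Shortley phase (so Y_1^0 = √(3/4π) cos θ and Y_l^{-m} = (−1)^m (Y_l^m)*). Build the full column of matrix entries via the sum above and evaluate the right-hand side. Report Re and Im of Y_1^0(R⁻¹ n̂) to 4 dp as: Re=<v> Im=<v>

Re=-0.2140 Im=0.0000

Need the full column D^1_{m',0} for m'=−1..1 at α=0.3216, β=1.4455, γ=1.4541.
cos(β/2)=0.749990, sin(β/2)=0.661450
d^1_{-1,0}: single k=1 term ⇒ +0.701564;  D = +0.665595+0.221754i
d^1_{0,0}: k∈[0..1] ⇒ +0.562484 -0.437516 = +0.124969;  D = +0.124969+0.000000i
d^1_{1,0}: single k=0 term ⇒ -0.701564;  D = -0.665595+0.221754i
Y_1^{m'}(θ=2.5361,φ=4.3984) and Σ D·Y over m':
  (+0.6656+0.2218i)·(-0.0607+0.1870i)  (+0.1250+0.0000i)·(-0.4017+0.0000i)  (-0.6656+0.2218i)·(+0.0607+0.1870i)
Y_1^0(R⁻¹ n̂) = -0.214003+0.000000i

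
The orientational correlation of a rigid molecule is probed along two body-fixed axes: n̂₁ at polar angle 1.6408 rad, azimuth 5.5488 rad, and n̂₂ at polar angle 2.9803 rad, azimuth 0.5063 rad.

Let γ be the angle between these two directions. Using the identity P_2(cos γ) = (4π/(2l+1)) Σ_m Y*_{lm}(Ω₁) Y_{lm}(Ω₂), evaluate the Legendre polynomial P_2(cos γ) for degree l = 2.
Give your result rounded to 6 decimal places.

-0.478050

Summing Y*_{l m}(θ₁,φ₁)·Y_{l m}(θ₂,φ₂) over m ∈ [−2, 2]; prefactor 4π/(2·2+1) = 2.513274:
  m=-2: (0.03915 - 0.38239j) × (0.00528 - 0.00845j) = -0.00302 - 0.00235j  (running Σ = -0.00302 - 0.00235j)
  m=-1: (-0.04001 + 0.03612j) × (-0.10709 + 0.05938j) = 0.00214 - 0.00624j  (running Σ = -0.00088 - 0.00859j)
  m=0: (-0.31076 + 0.00000j) × (0.60638 + 0.00000j) = -0.18844 + 0.00000j  (running Σ = -0.18933 - 0.00859j)
  m=1: (0.04001 + 0.03612j) × (0.10709 + 0.05938j) = 0.00214 + 0.00624j  (running Σ = -0.18719 - 0.00235j)
  m=2: (0.03915 + 0.38239j) × (0.00528 + 0.00845j) = -0.00302 + 0.00235j  (running Σ = -0.19021 + 0.00000j)
Total Σ_m = -0.19021 + 0.00000j. Multiply by 2.513274: -0.47805 + 0.00000j. P_2(cos γ) = -0.478050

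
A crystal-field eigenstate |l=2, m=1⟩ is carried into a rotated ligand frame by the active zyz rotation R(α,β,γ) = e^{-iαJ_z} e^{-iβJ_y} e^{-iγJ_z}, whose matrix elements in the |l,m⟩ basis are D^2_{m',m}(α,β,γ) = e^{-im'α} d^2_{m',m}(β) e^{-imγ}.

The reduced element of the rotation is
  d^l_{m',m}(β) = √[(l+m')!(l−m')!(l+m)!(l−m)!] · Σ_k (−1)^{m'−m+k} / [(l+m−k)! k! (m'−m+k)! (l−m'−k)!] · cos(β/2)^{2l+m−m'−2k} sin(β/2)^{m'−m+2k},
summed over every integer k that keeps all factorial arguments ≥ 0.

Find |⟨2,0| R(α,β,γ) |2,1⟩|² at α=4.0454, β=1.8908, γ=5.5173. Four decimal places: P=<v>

P=0.1337

First d^2_{0,1}(β=1.8908), then the phase factors e^{-i(0)α} and e^{-i(1)γ}:
c=cos(1.890800/2)=0.585419, s=sin(1.890800/2)=0.810731; N=√[2·2·6·1]=4.898979
k: max(0,(1)−(0))=1 … min(2+(1),2−(0))=2
  k=1: (−1)^0·4.8990/(2)·0.5854^3·0.8107^1 = +0.398430
  k=2: (−1)^1·4.8990/(2)·0.5854^1·0.8107^3 = -0.764140
d^2_{0,1}(1.8908) = +0.398430 -0.764140 = -0.365710
|D^2_{0,1}|² = |d^2_{0,1}(β)|² = (-0.365710)² = 0.133744 (the z-rotation phases have unit modulus)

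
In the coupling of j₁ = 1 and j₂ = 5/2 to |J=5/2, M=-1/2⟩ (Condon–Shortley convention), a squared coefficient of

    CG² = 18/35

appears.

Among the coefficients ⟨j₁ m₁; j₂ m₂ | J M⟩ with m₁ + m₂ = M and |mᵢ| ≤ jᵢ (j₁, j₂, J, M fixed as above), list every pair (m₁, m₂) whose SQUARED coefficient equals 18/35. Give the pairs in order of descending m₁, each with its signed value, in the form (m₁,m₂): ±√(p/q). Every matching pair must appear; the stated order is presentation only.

Admissible pairs with m₁+m₂ = M = -1/2: (-1,1/2), (0,-1/2), (1,-3/2)
  (m₁,m₂)=(1,-3/2): CG² = 16/35, CG = +√(16/35)
  (m₁,m₂)=(0,-1/2): CG² = 1/35, CG = +√(1/35)
  (m₁,m₂)=(-1,1/2): CG² = 18/35, CG = −√(18/35)   ← matches the target
Pairs with CG² = 18/35: (-1,1/2): −√(18/35)

(-1,1/2): −√(18/35)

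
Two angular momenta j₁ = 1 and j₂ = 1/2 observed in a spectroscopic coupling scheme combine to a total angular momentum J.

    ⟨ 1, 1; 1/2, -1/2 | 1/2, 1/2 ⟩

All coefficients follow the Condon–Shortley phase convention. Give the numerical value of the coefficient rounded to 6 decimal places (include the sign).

+√(2/3) ≈ +0.816497

√[2·1!1!0!/3! · 2!0!0!1!1!0!] = √(2/3)
  +(−1)^0/∏(0,1,0,0,1,0)! = 1  (running 1)
⟨..|..⟩ = √(2/3)·(1) = +0.816497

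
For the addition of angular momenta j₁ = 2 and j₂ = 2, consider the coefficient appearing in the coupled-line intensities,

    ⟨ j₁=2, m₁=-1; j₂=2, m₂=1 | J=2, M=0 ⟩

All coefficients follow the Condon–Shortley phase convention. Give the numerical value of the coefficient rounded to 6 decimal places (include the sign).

+√(1/14) ≈ +0.267261

√[5·2!2!2!/7! · 1!3!3!1!2!2!] = √(8/7)
  +(−1)^1/∏(1,1,2,2,0,0)! = -1/4  (running -1/4)
  +(−1)^2/∏(2,0,1,1,1,1)! = 1/2  (running 1/4)
⟨..|..⟩ = √(8/7)·(1/4) = +0.267261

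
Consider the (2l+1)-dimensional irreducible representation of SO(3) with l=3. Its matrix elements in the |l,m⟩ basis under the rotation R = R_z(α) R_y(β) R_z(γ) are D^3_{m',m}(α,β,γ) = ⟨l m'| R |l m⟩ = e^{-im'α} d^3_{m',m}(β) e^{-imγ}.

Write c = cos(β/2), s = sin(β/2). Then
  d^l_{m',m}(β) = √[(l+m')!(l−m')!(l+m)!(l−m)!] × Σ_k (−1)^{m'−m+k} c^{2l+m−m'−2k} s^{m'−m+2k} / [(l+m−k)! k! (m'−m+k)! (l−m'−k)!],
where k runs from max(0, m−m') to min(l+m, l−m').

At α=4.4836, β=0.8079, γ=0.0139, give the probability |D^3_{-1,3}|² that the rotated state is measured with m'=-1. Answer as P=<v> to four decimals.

First d^3_{-1,3}(β=0.8079), then the phase factors e^{-i(-1)α} and e^{-i(3)γ}:
With c≡cos(β/2)=0.919516 and s≡sin(β/2)=0.393053, N=[2·24·720·1]^{1/2}=185.903201
The bounds max(0,m−m')=4 and min(l+m,l−m')=4 give 1 term
  k=4: (−1)^0·185.9032/(48)·0.9195^2·0.3931^4 = +0.078157
d^3_{-1,3}(0.8079) = +0.078157
|D^3_{-1,3}|² = |d^3_{-1,3}(β)|² = (+0.078157)² = 0.006109 (the z-rotation phases have unit modulus)

P=0.0061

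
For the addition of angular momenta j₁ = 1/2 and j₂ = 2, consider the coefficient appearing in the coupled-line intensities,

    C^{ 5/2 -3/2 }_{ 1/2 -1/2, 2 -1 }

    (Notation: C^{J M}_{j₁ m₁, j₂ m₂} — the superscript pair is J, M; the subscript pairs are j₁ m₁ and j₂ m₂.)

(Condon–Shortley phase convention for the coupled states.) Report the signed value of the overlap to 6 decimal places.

triangle: 0!*1!*4!/6! = 24/720
(j±m)!: 0!*1!*1!*3!*1!*4! = 144
prefactor² = (2J+1)*Δ*N² = 144/5
  k=0: +1/(0!*0!*1!*1!*0!*3!) = 1/6
Σ = 1/6  ⇒  CG² = 144/5*(1/6)² = 4/5
CG = +√(4/5) = +0.894427

+√(4/5) = +0.894427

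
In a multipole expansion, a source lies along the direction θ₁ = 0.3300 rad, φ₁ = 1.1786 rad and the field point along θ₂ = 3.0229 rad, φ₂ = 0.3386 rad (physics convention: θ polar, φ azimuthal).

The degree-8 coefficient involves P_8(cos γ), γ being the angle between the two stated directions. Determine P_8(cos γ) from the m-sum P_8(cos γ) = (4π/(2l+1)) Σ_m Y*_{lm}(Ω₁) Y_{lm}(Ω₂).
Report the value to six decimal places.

Summing Y*_{l m}(θ₁,φ₁)·Y_{l m}(θ₂,φ₂) over m ∈ [−8, 8]; prefactor 4π/(2·8+1) = 0.739198:
  term(m=-8) = +0.000000+0.000000i   from Y*(Ω₁)=-0.000063-0.000000i, Y(Ω₂)=-0.000000-0.000000i
  term(m=-7) = -0.000000+0.000000i   from Y*(Ω₁)=-0.000282+0.000675i, Y(Ω₂)=+0.000000+0.000000i
  term(m=-6) = +0.000000-0.000000i   from Y*(Ω₁)=+0.003817+0.003840i, Y(Ω₂)=-0.000006-0.000013i
  term(m=-5) = +0.000003+0.000006i   from Y*(Ω₁)=+0.026499-0.010898i, Y(Ω₂)=+0.000027+0.000220i
  term(m=-4) = -0.000278-0.000062i   from Y*(Ω₁)=+0.000224-0.111138i, Y(Ω₂)=+0.000551-0.002505i
  term(m=-3) = +0.005517-0.003952i   from Y*(Ω₁)=-0.284778-0.118462i, Y(Ω₂)=-0.011594+0.018700i
  term(m=-2) = -0.008154+0.074369i   from Y*(Ω₁)=-0.395725+0.394930i, Y(Ω₂)=+0.104289-0.083853i
  term(m=-1) = -0.165331-0.184449i   from Y*(Ω₁)=+0.183794+0.444349i, Y(Ω₂)=-0.485873+0.171106i
  term(m=+0) = -0.195282-0.000000i   from Y*(Ω₁)=-0.220363-0.000000i, Y(Ω₂)=+0.886183+0.000000i
  term(m=+1) = -0.165331+0.184449i   from Y*(Ω₁)=-0.183794+0.444349i, Y(Ω₂)=+0.485873+0.171106i
  term(m=+2) = -0.008154-0.074369i   from Y*(Ω₁)=-0.395725-0.394930i, Y(Ω₂)=+0.104289+0.083853i
  term(m=+3) = +0.005517+0.003952i   from Y*(Ω₁)=+0.284778-0.118462i, Y(Ω₂)=+0.011594+0.018700i
  term(m=+4) = -0.000278+0.000062i   from Y*(Ω₁)=+0.000224+0.111138i, Y(Ω₂)=+0.000551+0.002505i
  term(m=+5) = +0.000003-0.000006i   from Y*(Ω₁)=-0.026499-0.010898i, Y(Ω₂)=-0.000027+0.000220i
  term(m=+6) = +0.000000+0.000000i   from Y*(Ω₁)=+0.003817-0.003840i, Y(Ω₂)=-0.000006+0.000013i
  term(m=+7) = -0.000000-0.000000i   from Y*(Ω₁)=+0.000282+0.000675i, Y(Ω₂)=-0.000000+0.000000i
  term(m=+8) = +0.000000-0.000000i   from Y*(Ω₁)=-0.000063+0.000000i, Y(Ω₂)=-0.000000+0.000000i
Σ over m = -0.531769+0.000000i; ×(4π/17) → -0.393082+0.000000i. Real part: -0.393082

-0.393082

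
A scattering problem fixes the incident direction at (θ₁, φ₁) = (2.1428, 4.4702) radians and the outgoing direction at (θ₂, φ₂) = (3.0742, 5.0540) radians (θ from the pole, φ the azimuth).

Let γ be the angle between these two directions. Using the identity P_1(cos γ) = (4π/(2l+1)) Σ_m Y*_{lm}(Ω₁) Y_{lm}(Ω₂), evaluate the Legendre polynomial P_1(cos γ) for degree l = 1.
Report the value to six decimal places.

Addition theorem: P_1(cos γ) = (4π/3) Σ_m Y*_{lm}(Ω₁) Y_{lm}(Ω₂), m = −1…1:
  term(m=-1) = (0.005639, -0.003725)   from Y*(Ω₁)=(-0.069670, -0.282020), Y(Ω₂)=(0.007794, 0.021922)
  term(m=+0) = (0.128937, 0.000000)   from Y*(Ω₁)=(-0.264489, -0.000000), Y(Ω₂)=(-0.487493, 0.000000)
  term(m=+1) = (0.005639, 0.003725)   from Y*(Ω₁)=(0.069670, -0.282020), Y(Ω₂)=(-0.007794, 0.021922)
Accumulated sum (0.140215, 0.000000); after 4π/(2l+1) scaling, (0.587333, 0.000000) ⇒ P_1 = 0.587333

0.587333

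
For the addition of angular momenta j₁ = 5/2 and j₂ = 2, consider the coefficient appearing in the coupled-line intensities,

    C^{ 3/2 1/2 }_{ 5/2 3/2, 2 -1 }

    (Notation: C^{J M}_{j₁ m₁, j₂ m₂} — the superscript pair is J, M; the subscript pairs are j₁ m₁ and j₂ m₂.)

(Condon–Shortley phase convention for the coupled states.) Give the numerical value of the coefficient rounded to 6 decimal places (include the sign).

−√(2/105) = -0.138013

triangle: 3!×2!×1!/7! = 12/5040
(j±m)!: 4!×1!×1!×3!×2!×1! = 288
prefactor² = (2J+1)×Δ×N² = 96/35
  k=0: +1/(0!×3!×1!×1!×1!×0!) = 1/6
  k=1: −1/(1!×2!×0!×0!×2!×1!) = -1/4
Σ = -1/12  ⇒  CG² = 96/35×(-1/12)² = 2/105
CG = −√(2/105) = -0.138013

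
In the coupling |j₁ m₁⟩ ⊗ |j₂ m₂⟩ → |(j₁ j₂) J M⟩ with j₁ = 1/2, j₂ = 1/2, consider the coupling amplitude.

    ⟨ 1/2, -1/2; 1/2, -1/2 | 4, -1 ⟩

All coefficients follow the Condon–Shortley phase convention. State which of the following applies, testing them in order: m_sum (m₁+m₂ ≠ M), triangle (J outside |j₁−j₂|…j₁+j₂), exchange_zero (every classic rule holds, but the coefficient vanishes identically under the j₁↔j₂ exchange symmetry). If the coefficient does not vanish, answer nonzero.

triangle

m-sum: m₁+m₂ = -1/2+(-1/2) = -1, M = -1  ✓
triangle: need |j₁−j₂| ≤ J ≤ j₁+j₂, i.e. J ∈ [0, 1]; J = 4 is outside ✗ ⇒ coefficient is 0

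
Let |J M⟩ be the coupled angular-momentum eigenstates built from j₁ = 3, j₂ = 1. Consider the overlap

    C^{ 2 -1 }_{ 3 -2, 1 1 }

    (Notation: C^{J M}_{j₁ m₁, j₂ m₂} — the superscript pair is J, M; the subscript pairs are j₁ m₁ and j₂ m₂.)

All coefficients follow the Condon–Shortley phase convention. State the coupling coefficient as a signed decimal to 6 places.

√[5·2!4!0!/7! · 1!5!2!0!1!3!] = √(480/7)
  +(−1)^2/∏(2,0,3,0,1,0)! = 1/12  (running 1/12)
⟨..|..⟩ = √(480/7)·(1/12) = +0.690066

+0.690066  (= +√(10/21))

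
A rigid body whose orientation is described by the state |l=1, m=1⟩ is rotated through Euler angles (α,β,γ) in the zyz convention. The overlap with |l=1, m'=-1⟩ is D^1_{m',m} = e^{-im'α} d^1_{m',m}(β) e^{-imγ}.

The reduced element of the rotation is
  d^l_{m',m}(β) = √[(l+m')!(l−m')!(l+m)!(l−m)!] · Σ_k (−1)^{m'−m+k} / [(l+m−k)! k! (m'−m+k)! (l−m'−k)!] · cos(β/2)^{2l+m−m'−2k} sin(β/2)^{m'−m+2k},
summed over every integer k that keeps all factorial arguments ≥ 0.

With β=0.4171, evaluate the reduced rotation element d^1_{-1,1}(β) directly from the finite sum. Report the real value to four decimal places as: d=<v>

d^1_{-1,1}(β=0.4171) via the finite sum:
c=cos(0.417100/2)=0.978332, s=sin(0.417100/2)=0.207042; N=√[1·2·2·1]=2.000000
Admissible k: 2..2 (factorial args all ≥0)
  k=2: (−1)^0·2.0000/(2)·0.9783^0·0.2070^2 = +0.042866
d^1_{-1,1}(0.4171) = +0.042866

d=0.0429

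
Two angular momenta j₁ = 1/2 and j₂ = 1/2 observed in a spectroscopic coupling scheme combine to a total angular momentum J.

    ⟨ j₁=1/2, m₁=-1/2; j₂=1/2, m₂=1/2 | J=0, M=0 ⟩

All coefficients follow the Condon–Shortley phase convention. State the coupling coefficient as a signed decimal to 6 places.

−√(1/2) ≈ -0.707107

√[1·1!0!0!/2! · 0!1!1!0!0!0!] = √(1/2)
  +(−1)^1/∏(1,0,0,0,0,0)! = -1  (running -1)
⟨..|..⟩ = √(1/2)·(-1) = -0.707107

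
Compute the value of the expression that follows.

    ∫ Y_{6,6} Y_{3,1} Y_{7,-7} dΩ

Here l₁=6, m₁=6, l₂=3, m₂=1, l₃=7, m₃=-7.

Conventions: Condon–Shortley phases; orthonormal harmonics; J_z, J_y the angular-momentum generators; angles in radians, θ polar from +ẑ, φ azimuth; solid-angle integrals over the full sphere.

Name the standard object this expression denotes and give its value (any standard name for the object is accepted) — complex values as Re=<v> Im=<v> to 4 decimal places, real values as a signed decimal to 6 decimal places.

Gaunt coefficient, +0.220392

This is a Gaunt coefficient — the integral of a triple product of spherical harmonics over the sphere.
m-sum 0 ✓  L=16 even ✓  3≤7≤9 ✓
Π(2lᵢ+1) = 13×7×15 = 1365
triangle coeff Δ(6,3,7) = 1/2042040
Σ_t [0,2]: t=0:+1/207360 t=1:−1/57600 t=2:+1/207360 = -1/129600
(3j)²=168/12155 [(6 3 7; 0 0 0)], sign=+1
Σ_t [0,0]: t=0:+1/174182400 = 1/174182400
(3j)²=11/340 [(6 3 7; 6 1 -7)], sign=+1
⇒ 4πI² = 882/1445
I = (+1)√(882/1445/(4π)) = 0.22039180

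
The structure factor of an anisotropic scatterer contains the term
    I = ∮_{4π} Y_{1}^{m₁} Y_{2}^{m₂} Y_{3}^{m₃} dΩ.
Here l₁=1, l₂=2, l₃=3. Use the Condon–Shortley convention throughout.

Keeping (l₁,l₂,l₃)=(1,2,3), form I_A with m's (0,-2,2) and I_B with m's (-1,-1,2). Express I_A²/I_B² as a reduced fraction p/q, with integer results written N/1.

Same 1,2,3: normalisation and zero-m 3j drop out of the ratio.
A: Δ: 0! 2! 4! / 7! → 1/105; sum: t=0:+1/24 = 1/24; 3j²(1 2 3; 0 -2 2) = Δ·Π!·Σ² = 1/21  (sign -1)
B: Δ: 0! 2! 4! / 7! → 1/105; sum: t=0:+1/12 = 1/12; 3j²(1 2 3; -1 -1 2) = Δ·Π!·Σ² = 2/21  (sign -1)
I_A²/I_B² = (1/21)/(2/21) = 1/2

1/2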